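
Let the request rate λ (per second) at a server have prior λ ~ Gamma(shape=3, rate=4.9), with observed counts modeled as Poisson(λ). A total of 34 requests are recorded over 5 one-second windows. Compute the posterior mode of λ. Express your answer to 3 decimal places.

Σxᵢ = 34, n = 5.
Posterior ∝ λ^2e^(−4.9λ) · λ^34e^(−5λ) = λ^36e^(−9.9λ), i.e. Gamma(shape=37, rate=9.9).
The mode of a Gamma(a, b) with a ≥ 1 (shape–rate) is (a−1)/b = 36/9.9 ≈ 3.636.

λ̂_MAP = 3.636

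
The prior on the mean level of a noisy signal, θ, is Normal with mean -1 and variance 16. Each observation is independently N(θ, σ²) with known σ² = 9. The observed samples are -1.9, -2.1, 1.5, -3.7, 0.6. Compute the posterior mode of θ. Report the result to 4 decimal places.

θ̂_MAP = -1.1079

n = 5; x̄ = ((-1.9) + (-2.1) + 1.5 + (-3.7) + 0.6)/5 = -5.6/5 = -1.12.
For a Normal prior and Normal likelihood with known variance, the posterior is Normal; its mode equals its mean, the precision-weighted average.
Prior precision 1/σ₀² = 1/16 = 0.0625; data precision n/σ² = 5/9.
θ̂ = (0.0625·(-1) + (5/9)·(-1.12)) / (0.0625 + 5/9) = (-493/720)/(89/144) = -493/445 ≈ -1.1079.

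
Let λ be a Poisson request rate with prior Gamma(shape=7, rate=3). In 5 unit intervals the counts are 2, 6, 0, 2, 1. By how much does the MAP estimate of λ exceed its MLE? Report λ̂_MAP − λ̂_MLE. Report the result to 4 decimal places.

MAP − MLE = -0.0750

Σxᵢ = 11. Posterior is Gamma(18, 8); MAP = (18−1)/8 = 17/8 ≈ 2.12500.
MLE = x̄ = 11/5 ≈ 2.20000.
Difference = 17/8 − 11/5 = -3/40 ≈ -0.0750.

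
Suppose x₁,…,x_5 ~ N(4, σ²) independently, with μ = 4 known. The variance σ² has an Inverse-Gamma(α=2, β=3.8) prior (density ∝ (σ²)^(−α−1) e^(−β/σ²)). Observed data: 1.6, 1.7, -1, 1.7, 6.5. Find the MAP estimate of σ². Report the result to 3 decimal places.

Sum of squared deviations about the known mean: SS = (1.6−4)² + (1.7−4)² + (-1−4)² + (1.7−4)² + (6.5−4)² = 47.59.
The Normal likelihood contributes (σ²)^(−n/2) exp(−SS/(2σ²)), so the posterior is Inverse-Gamma(α + n/2, β + SS/2) = Inverse-Gamma(4.5, 27.595).
The mode of Inverse-Gamma(a, b) is b/(a+1) = 27.595/5.5 ≈ 5.017.

σ̂²_MAP = 5.017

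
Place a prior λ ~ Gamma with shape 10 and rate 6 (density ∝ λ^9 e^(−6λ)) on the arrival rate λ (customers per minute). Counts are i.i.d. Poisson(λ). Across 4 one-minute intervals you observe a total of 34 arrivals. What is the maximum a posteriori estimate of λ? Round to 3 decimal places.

Σxᵢ = 34, n = 4.
Posterior ∝ λ^9e^(−6λ) · λ^34e^(−4λ) = λ^43e^(−10λ), i.e. Gamma(shape=44, rate=10).
The mode of a Gamma(a, b) with a ≥ 1 (shape–rate) is (a−1)/b = 43/10 ≈ 4.300.

λ̂_MAP = 4.300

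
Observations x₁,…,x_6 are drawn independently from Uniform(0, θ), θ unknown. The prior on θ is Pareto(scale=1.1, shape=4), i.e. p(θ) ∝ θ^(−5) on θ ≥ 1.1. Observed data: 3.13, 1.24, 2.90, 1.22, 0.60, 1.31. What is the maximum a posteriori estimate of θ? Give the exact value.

The Uniform(0, θ) likelihood is θ^(−n) for θ ≥ max(xᵢ), zero otherwise. Here max(xᵢ) = 3.13.
Posterior ∝ θ^(−5) · θ^(−6) = θ^(−11) on θ ≥ max(1.1, 3.13) = 3.13.
This density is strictly decreasing in θ, so the posterior mode lies at the lower boundary of the support.

θ̂_MAP = 3.13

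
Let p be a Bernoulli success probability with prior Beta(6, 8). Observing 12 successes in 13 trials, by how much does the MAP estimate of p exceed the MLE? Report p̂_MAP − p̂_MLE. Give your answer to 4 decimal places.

MAP − MLE = -0.2431

Posterior is Beta(18, 9); MAP = (18−1)/(27−2) = 17/25 ≈ 0.68000.
MLE ignores the prior: p̂_MLE = k/n = 12/13 ≈ 0.92308.
Difference = 17/25 − 12/13 = -79/325 ≈ -0.2431.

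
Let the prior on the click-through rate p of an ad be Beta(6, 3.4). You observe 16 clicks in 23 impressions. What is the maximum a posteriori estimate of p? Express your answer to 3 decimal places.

Prior: Beta(6, 3.4).
Data: 16 successes in 23 trials. The binomial likelihood contributes p^16(1−p)^7, so the posterior is Beta(6+16, 3.4+7) = Beta(22, 10.4).
For Beta(a, b) with a, b > 1 the mode is (a−1)/(a+b−2) = 21/30.4 ≈ 0.691.

p̂_MAP = 0.691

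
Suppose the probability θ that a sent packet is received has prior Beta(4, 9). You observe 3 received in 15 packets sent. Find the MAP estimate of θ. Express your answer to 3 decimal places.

θ̂_MAP = 0.231

Prior: Beta(4, 9).
Data: 3 successes in 15 trials. The binomial likelihood contributes θ^3(1−θ)^12, so the posterior is Beta(4+3, 9+12) = Beta(7, 21).
For Beta(a, b) with a, b > 1 the mode is (a−1)/(a+b−2) = 6/26 ≈ 0.231.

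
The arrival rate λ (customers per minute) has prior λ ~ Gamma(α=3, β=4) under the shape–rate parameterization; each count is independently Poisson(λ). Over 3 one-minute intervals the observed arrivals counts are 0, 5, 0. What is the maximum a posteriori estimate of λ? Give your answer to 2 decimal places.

Σxᵢ = 0+5+0 = 5, with n = 3.
Posterior ∝ λ^2e^(−4λ) · λ^5e^(−3λ) = λ^7e^(−7λ), i.e. Gamma(shape=8, rate=7).
The mode of a Gamma(a, b) with a ≥ 1 (shape–rate) is (a−1)/b = 7/7 ≈ 1.00.

λ̂_MAP = 1.00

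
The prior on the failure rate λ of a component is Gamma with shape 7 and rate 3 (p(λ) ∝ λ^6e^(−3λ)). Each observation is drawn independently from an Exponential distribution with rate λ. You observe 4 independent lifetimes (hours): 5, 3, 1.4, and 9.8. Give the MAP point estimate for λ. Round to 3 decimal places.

The Exponential(rate=λ) likelihood is ∝ λ^n e^(−λΣtᵢ). Here n = 4 and Σtᵢ = 5 + 3 + 1.4 + 9.8 = 19.2.
Posterior ∝ λ^6e^(−3λ) · λ^4e^(−19.2λ) = λ^10e^(−22.2λ), i.e. Gamma(11, 22.2).
Mode = (a−1)/b = 10/22.2 ≈ 0.450.

λ̂_MAP = 0.450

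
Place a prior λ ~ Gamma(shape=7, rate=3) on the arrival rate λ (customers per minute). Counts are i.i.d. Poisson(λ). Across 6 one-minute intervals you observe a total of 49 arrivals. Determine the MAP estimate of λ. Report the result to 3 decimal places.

λ̂_MAP = 6.111

Σxᵢ = 49, n = 6.
Posterior ∝ λ^6e^(−3λ) · λ^49e^(−6λ) = λ^55e^(−9λ), i.e. Gamma(shape=56, rate=9).
The mode of a Gamma(a, b) with a ≥ 1 (shape–rate) is (a−1)/b = 55/9 ≈ 6.111.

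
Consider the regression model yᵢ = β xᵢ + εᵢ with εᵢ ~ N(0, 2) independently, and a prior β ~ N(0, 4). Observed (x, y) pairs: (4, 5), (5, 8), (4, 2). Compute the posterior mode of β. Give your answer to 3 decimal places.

log p(β | y) = −Σ(yᵢ − βxᵢ)²/(2·2) − β²/(2·4) + const.
Setting the derivative to zero: Σxᵢ(yᵢ − βxᵢ)/2 − β/4 = 0, so β = Σxᵢyᵢ / (Σxᵢ² + σ²/τ²).
Σxᵢyᵢ = 4·5 + 5·8 + 4·2 = 68; Σxᵢ² = 57; σ²/τ² = 0.5.
β̂_MAP = 68 / (57 + 0.5) = 68/57.5 ≈ 1.183.

β̂_MAP = 1.183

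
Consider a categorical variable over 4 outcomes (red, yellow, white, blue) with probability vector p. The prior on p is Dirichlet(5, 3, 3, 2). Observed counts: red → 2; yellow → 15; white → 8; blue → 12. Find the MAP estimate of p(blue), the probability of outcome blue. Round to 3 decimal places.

MAP estimate of p(blue) = 0.283

The posterior is Dirichlet(αᵢ + nᵢ) = Dirichlet(7, 18, 11, 14).
For a Dirichlet(a₁,…,a_K) with all aᵢ > 1, the mode has j-th component (aⱼ − 1)/(Σaᵢ − K).
Here Σaᵢ = 50 and K = 4, so p(blue) = (14 − 1)/(50 − 4) = 13/46 ≈ 0.283.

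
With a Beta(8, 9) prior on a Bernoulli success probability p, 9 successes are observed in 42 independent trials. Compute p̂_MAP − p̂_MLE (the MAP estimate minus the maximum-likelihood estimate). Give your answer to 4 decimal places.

MAP − MLE = 0.0664

Posterior is Beta(17, 42); MAP = (17−1)/(59−2) = 16/57 ≈ 0.28070.
MLE ignores the prior: p̂_MLE = k/n = 9/42 ≈ 0.21429.
Difference = 16/57 − 9/42 = 53/798 ≈ 0.0664.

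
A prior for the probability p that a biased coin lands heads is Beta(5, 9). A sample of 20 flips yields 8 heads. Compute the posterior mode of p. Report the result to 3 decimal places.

p̂_MAP = 0.375

Prior: Beta(5, 9).
Data: 8 successes in 20 trials. The binomial likelihood contributes p^8(1−p)^12, so the posterior is Beta(5+8, 9+12) = Beta(13, 21).
For Beta(a, b) with a, b > 1 the mode is (a−1)/(a+b−2) = 12/32 ≈ 0.375.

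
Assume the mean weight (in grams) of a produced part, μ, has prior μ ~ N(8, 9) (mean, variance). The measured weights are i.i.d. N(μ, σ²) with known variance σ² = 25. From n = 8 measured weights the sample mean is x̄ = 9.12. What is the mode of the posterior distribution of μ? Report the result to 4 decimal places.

n = 8, x̄ = 9.12.
For a Normal prior and Normal likelihood with known variance, the posterior is Normal; its mode equals its mean, the precision-weighted average.
Prior precision 1/σ₀² = 1/9; data precision n/σ² = 8/25 = 0.32.
μ̂ = ((1/9)·8 + 0.32·9.12) / (1/9 + 0.32) = (21416/5625)/(97/225) = 21416/2425 ≈ 8.8313.

μ̂_MAP = 8.8313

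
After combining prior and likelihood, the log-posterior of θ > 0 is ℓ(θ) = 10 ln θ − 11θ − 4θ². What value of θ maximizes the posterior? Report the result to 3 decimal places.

θ̂_MAP = 0.625

ℓ'(θ) = 10/θ − 11 − 8θ. Setting this to zero and multiplying by θ: 8θ² + 11θ − 10 = 0.
θ = (−11 + √(11² + 4·8·10)) / (2·8) = (−11 + √441) / 16 = (−11 + 21)/16 = 5/8.
ℓ''(θ) = −10/θ² − 8 < 0, confirming a maximum.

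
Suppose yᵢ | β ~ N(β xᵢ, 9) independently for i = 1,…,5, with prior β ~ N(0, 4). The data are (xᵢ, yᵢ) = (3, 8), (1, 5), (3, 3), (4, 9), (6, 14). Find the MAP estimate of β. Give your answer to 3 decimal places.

β̂_MAP = 2.157

log p(β | y) = −Σ(yᵢ − βxᵢ)²/(2·9) − β²/(2·4) + const.
Setting the derivative to zero: Σxᵢ(yᵢ − βxᵢ)/9 − β/4 = 0, so β = Σxᵢyᵢ / (Σxᵢ² + σ²/τ²).
Σxᵢyᵢ = 3·8 + 1·5 + 3·3 + 4·9 + 6·14 = 158; Σxᵢ² = 71; σ²/τ² = 2.25.
β̂_MAP = 158 / (71 + 2.25) = 158/73.25 ≈ 2.157.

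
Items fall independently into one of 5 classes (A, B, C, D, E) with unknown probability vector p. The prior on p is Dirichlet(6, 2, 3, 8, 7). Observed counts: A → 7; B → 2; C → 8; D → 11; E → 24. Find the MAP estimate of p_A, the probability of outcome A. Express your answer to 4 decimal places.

The posterior is Dirichlet(αᵢ + nᵢ) = Dirichlet(13, 4, 11, 19, 31).
For a Dirichlet(a₁,…,a_K) with all aᵢ > 1, the mode has j-th component (aⱼ − 1)/(Σaᵢ − K).
Here Σaᵢ = 78 and K = 5, so p_A = (13 − 1)/(78 − 5) = 12/73 ≈ 0.1644.

MAP estimate of p_A = 0.1644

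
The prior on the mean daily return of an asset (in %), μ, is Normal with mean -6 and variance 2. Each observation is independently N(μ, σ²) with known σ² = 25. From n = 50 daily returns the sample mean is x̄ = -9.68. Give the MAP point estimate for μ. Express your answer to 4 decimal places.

n = 50, x̄ = -9.68.
For a Normal prior and Normal likelihood with known variance, the posterior is Normal; its mode equals its mean, the precision-weighted average.
Prior precision 1/σ₀² = 1/2 = 0.5; data precision n/σ² = 50/25 = 2.
μ̂ = (0.5·(-6) + 2·(-9.68)) / (0.5 + 2) = (-22.36)/2.5 = -8.9440.

μ̂_MAP = -8.9440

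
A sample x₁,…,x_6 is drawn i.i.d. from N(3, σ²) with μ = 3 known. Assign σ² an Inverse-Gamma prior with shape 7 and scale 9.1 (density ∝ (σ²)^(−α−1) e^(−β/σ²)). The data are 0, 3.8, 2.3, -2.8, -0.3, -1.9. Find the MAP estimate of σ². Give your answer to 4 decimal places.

Sum of squared deviations about the known mean: SS = (0−3)² + (3.8−3)² + (2.3−3)² + (-2.8−3)² + (-0.3−3)² + (-1.9−3)² = 78.67.
The Normal likelihood contributes (σ²)^(−n/2) exp(−SS/(2σ²)), so the posterior is Inverse-Gamma(α + n/2, β + SS/2) = Inverse-Gamma(10, 48.435).
The mode of Inverse-Gamma(a, b) is b/(a+1) = 48.435/11 ≈ 4.4032.

σ̂²_MAP = 4.4032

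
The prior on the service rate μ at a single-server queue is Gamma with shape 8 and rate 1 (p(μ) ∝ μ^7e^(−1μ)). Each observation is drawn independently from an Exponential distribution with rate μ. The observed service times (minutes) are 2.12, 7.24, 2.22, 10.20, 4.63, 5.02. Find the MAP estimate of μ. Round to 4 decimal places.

The Exponential(rate=μ) likelihood is ∝ μ^n e^(−μΣtᵢ). Here n = 6 and Σtᵢ = 2.12 + 7.24 + 2.22 + 10.20 + 4.63 + 5.02 = 31.43.
Posterior ∝ μ^7e^(−1μ) · μ^6e^(−31.43μ) = μ^13e^(−32.43μ), i.e. Gamma(14, 32.43).
Mode = (a−1)/b = 13/32.43 ≈ 0.4009.

μ̂_MAP = 0.4009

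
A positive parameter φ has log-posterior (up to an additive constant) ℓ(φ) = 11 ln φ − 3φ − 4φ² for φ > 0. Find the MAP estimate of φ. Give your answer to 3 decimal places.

φ̂_MAP = 1.000

ℓ'(φ) = 11/φ − 3 − 8φ. Setting this to zero and multiplying by φ: 8φ² + 3φ − 11 = 0.
φ = (−3 + √(3² + 4·8·11)) / (2·8) = (−3 + √361) / 16 = (−3 + 19)/16 = 1.
ℓ''(φ) = −11/φ² − 8 < 0, confirming a maximum.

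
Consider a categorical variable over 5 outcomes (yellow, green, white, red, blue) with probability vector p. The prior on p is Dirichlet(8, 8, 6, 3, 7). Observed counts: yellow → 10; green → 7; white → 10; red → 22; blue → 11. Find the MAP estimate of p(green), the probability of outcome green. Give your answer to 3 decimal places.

The posterior is Dirichlet(αᵢ + nᵢ) = Dirichlet(18, 15, 16, 25, 18).
For a Dirichlet(a₁,…,a_K) with all aᵢ > 1, the mode has j-th component (aⱼ − 1)/(Σaᵢ − K).
Here Σaᵢ = 92 and K = 5, so p(green) = (15 − 1)/(92 − 5) = 14/87 ≈ 0.161.

MAP estimate of p(green) = 0.161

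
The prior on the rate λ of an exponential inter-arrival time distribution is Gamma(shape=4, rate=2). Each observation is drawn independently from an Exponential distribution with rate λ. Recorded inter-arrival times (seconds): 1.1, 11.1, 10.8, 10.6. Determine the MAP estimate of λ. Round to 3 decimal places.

The Exponential(rate=λ) likelihood is ∝ λ^n e^(−λΣtᵢ). Here n = 4 and Σtᵢ = 1.1 + 11.1 + 10.8 + 10.6 = 33.6.
Posterior ∝ λ^3e^(−2λ) · λ^4e^(−33.6λ) = λ^7e^(−35.6λ), i.e. Gamma(8, 35.6).
Mode = (a−1)/b = 7/35.6 ≈ 0.197.

λ̂_MAP = 0.197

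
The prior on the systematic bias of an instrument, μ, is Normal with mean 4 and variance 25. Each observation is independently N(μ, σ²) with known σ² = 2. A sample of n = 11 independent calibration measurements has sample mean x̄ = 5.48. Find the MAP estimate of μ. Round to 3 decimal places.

μ̂_MAP = 5.469

n = 11, x̄ = 5.48.
For a Normal prior and Normal likelihood with known variance, the posterior is Normal; its mode equals its mean, the precision-weighted average.
Prior precision 1/σ₀² = 1/25 = 0.04; data precision n/σ² = 11/2 = 5.5.
μ̂ = (0.04·4 + 5.5·5.48) / (0.04 + 5.5) = 30.3/5.54 = 1515/277 ≈ 5.469.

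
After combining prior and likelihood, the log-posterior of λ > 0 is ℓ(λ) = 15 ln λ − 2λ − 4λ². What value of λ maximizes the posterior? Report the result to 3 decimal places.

λ̂_MAP = 1.250

ℓ'(λ) = 15/λ − 2 − 8λ. Setting this to zero and multiplying by λ: 8λ² + 2λ − 15 = 0.
λ = (−2 + √(2² + 4·8·15)) / (2·8) = (−2 + √484) / 16 = (−2 + 22)/16 = 5/4.
ℓ''(λ) = −15/λ² − 8 < 0, confirming a maximum.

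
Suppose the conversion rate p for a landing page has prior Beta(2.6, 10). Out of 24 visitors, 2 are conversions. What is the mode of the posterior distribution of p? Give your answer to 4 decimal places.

p̂_MAP = 0.1040

Prior: Beta(2.6, 10).
Data: 2 successes in 24 trials. The binomial likelihood contributes p^2(1−p)^22, so the posterior is Beta(2.6+2, 10+22) = Beta(4.6, 32).
For Beta(a, b) with a, b > 1 the mode is (a−1)/(a+b−2) = 3.6/34.6 ≈ 0.1040.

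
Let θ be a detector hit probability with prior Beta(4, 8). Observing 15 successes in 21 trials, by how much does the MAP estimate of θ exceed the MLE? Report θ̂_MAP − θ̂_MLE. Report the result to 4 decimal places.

MAP − MLE = -0.1336

Posterior is Beta(19, 14); MAP = (19−1)/(33−2) = 18/31 ≈ 0.58065.
MLE ignores the prior: θ̂_MLE = k/n = 15/21 ≈ 0.71429.
Difference = 18/31 − 15/21 = -29/217 ≈ -0.1336.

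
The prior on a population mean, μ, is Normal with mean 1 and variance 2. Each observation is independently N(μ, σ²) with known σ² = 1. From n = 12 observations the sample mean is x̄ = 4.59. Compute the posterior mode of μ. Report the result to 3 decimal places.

n = 12, x̄ = 4.59.
For a Normal prior and Normal likelihood with known variance, the posterior is Normal; its mode equals its mean, the precision-weighted average.
Prior precision 1/σ₀² = 1/2 = 0.5; data precision n/σ² = 12/1 = 12.
μ̂ = (0.5·1 + 12·4.59) / (0.5 + 12) = 55.58/12.5 = 4.4464 ≈ 4.446.

μ̂_MAP = 4.446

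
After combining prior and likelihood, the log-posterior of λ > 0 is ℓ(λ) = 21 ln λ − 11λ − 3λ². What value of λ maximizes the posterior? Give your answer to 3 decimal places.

ℓ'(λ) = 21/λ − 11 − 6λ. Setting this to zero and multiplying by λ: 6λ² + 11λ − 21 = 0.
λ = (−11 + √(11² + 4·6·21)) / (2·6) = (−11 + √625) / 12 = (−11 + 25)/12 = 7/6.
ℓ''(λ) = −21/λ² − 6 < 0, confirming a maximum.

λ̂_MAP = 1.167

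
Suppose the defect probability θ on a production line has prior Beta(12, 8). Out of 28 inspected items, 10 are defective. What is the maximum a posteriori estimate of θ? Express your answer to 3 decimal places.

Prior: Beta(12, 8).
Data: 10 successes in 28 trials. The binomial likelihood contributes θ^10(1−θ)^18, so the posterior is Beta(12+10, 8+18) = Beta(22, 26).
For Beta(a, b) with a, b > 1 the mode is (a−1)/(a+b−2) = 21/46 ≈ 0.457.

θ̂_MAP = 0.457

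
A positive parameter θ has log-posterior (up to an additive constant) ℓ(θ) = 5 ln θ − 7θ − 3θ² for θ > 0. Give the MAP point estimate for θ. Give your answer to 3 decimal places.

ℓ'(θ) = 5/θ − 7 − 6θ. Setting this to zero and multiplying by θ: 6θ² + 7θ − 5 = 0.
θ = (−7 + √(7² + 4·6·5)) / (2·6) = (−7 + √169) / 12 = (−7 + 13)/12 = 1/2.
ℓ''(θ) = −5/θ² − 6 < 0, confirming a maximum.

θ̂_MAP = 0.500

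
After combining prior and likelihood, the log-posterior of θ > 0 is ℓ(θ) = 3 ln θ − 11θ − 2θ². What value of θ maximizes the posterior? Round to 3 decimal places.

ℓ'(θ) = 3/θ − 11 − 4θ. Setting this to zero and multiplying by θ: 4θ² + 11θ − 3 = 0.
θ = (−11 + √(11² + 4·4·3)) / (2·4) = (−11 + √169) / 8 = (−11 + 13)/8 = 1/4.
ℓ''(θ) = −3/θ² − 4 < 0, confirming a maximum.

θ̂_MAP = 0.250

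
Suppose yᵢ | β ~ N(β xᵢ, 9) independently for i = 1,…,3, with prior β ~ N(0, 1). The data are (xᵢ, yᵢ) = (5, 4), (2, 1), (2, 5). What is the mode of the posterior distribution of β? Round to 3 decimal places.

log p(β | y) = −Σ(yᵢ − βxᵢ)²/(2·9) − β²/(2·1) + const.
Setting the derivative to zero: Σxᵢ(yᵢ − βxᵢ)/9 − β/1 = 0, so β = Σxᵢyᵢ / (Σxᵢ² + σ²/τ²).
Σxᵢyᵢ = 5·4 + 2·1 + 2·5 = 32; Σxᵢ² = 33; σ²/τ² = 9.
β̂_MAP = 32 / (33 + 9) = 32/42 ≈ 0.762.

β̂_MAP = 0.762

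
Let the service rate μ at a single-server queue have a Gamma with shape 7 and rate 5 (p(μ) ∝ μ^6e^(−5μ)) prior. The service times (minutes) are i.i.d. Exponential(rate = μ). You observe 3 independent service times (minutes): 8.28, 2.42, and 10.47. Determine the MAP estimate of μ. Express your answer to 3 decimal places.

μ̂_MAP = 0.344

The Exponential(rate=μ) likelihood is ∝ μ^n e^(−μΣtᵢ). Here n = 3 and Σtᵢ = 8.28 + 2.42 + 10.47 = 21.17.
Posterior ∝ μ^6e^(−5μ) · μ^3e^(−21.17μ) = μ^9e^(−26.17μ), i.e. Gamma(10, 26.17).
Mode = (a−1)/b = 9/26.17 ≈ 0.344.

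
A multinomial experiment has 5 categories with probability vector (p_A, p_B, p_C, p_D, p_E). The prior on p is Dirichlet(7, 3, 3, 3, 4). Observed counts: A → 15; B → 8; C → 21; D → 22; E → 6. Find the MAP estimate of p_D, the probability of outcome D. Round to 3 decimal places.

MAP estimate of p_D = 0.276

The posterior is Dirichlet(αᵢ + nᵢ) = Dirichlet(22, 11, 24, 25, 10).
For a Dirichlet(a₁,…,a_K) with all aᵢ > 1, the mode has j-th component (aⱼ − 1)/(Σaᵢ − K).
Here Σaᵢ = 92 and K = 5, so p_D = (25 − 1)/(92 − 5) = 24/87 ≈ 0.276.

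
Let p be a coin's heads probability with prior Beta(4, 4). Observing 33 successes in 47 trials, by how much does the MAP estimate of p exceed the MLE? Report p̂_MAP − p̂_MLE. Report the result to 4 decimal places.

MAP − MLE = -0.0229

Posterior is Beta(37, 18); MAP = (37−1)/(55−2) = 36/53 ≈ 0.67925.
MLE ignores the prior: p̂_MLE = k/n = 33/47 ≈ 0.70213.
Difference = 36/53 − 33/47 = -57/2491 ≈ -0.0229.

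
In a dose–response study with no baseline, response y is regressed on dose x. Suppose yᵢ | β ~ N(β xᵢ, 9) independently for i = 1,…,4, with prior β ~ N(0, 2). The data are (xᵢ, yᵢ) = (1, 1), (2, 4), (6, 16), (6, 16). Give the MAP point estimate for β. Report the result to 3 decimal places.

β̂_MAP = 2.466

log p(β | y) = −Σ(yᵢ − βxᵢ)²/(2·9) − β²/(2·2) + const.
Setting the derivative to zero: Σxᵢ(yᵢ − βxᵢ)/9 − β/2 = 0, so β = Σxᵢyᵢ / (Σxᵢ² + σ²/τ²).
Σxᵢyᵢ = 1·1 + 2·4 + 6·16 + 6·16 = 201; Σxᵢ² = 77; σ²/τ² = 4.5.
β̂_MAP = 201 / (77 + 4.5) = 201/81.5 ≈ 2.466.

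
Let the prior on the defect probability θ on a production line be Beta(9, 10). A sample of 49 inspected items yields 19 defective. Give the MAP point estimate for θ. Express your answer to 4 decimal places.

θ̂_MAP = 0.4091

Prior: Beta(9, 10).
Data: 19 successes in 49 trials. The binomial likelihood contributes θ^19(1−θ)^30, so the posterior is Beta(9+19, 10+30) = Beta(28, 40).
For Beta(a, b) with a, b > 1 the mode is (a−1)/(a+b−2) = 27/66 ≈ 0.4091.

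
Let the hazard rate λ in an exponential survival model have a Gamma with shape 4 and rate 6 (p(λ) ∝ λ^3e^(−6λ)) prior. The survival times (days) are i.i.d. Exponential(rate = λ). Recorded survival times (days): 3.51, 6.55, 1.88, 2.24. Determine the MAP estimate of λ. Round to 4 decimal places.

The Exponential(rate=λ) likelihood is ∝ λ^n e^(−λΣtᵢ). Here n = 4 and Σtᵢ = 3.51 + 6.55 + 1.88 + 2.24 = 14.18.
Posterior ∝ λ^3e^(−6λ) · λ^4e^(−14.18λ) = λ^7e^(−20.18λ), i.e. Gamma(8, 20.18).
Mode = (a−1)/b = 7/20.18 ≈ 0.3469.

λ̂_MAP = 0.3469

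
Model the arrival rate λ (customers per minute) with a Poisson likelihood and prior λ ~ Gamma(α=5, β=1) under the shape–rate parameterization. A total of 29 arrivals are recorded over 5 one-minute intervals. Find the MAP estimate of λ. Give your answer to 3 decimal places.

λ̂_MAP = 5.500

Σxᵢ = 29, n = 5.
Posterior ∝ λ^4e^(−1λ) · λ^29e^(−5λ) = λ^33e^(−6λ), i.e. Gamma(shape=34, rate=6).
The mode of a Gamma(a, b) with a ≥ 1 (shape–rate) is (a−1)/b = 33/6 ≈ 5.500.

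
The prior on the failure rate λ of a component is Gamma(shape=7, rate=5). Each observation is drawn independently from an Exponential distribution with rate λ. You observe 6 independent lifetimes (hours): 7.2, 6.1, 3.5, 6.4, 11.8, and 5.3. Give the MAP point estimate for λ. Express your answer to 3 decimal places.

λ̂_MAP = 0.265

The Exponential(rate=λ) likelihood is ∝ λ^n e^(−λΣtᵢ). Here n = 6 and Σtᵢ = 7.2 + 6.1 + 3.5 + 6.4 + 11.8 + 5.3 = 40.3.
Posterior ∝ λ^6e^(−5λ) · λ^6e^(−40.3λ) = λ^12e^(−45.3λ), i.e. Gamma(13, 45.3).
Mode = (a−1)/b = 12/45.3 ≈ 0.265.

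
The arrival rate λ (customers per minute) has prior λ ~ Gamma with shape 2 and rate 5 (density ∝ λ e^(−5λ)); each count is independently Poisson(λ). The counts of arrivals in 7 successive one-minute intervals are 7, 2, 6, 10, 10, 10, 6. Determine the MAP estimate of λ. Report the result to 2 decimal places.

Σxᵢ = 7+2+6+10+10+10+6 = 51, with n = 7.
Posterior ∝ λe^(−5λ) · λ^51e^(−7λ) = λ^52e^(−12λ), i.e. Gamma(shape=53, rate=12).
The mode of a Gamma(a, b) with a ≥ 1 (shape–rate) is (a−1)/b = 52/12 ≈ 4.33.

λ̂_MAP = 4.33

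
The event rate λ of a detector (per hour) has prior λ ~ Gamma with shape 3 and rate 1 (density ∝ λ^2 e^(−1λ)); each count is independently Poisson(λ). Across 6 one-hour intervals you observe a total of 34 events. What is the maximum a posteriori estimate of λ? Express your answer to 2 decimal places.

Σxᵢ = 34, n = 6.
Posterior ∝ λ^2e^(−1λ) · λ^34e^(−6λ) = λ^36e^(−7λ), i.e. Gamma(shape=37, rate=7).
The mode of a Gamma(a, b) with a ≥ 1 (shape–rate) is (a−1)/b = 36/7 ≈ 5.14.

λ̂_MAP = 5.14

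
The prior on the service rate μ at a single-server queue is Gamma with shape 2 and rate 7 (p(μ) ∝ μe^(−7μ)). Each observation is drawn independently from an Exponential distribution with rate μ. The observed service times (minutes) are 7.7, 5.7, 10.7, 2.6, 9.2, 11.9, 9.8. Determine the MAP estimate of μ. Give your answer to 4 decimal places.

μ̂_MAP = 0.1238

The Exponential(rate=μ) likelihood is ∝ μ^n e^(−μΣtᵢ). Here n = 7 and Σtᵢ = 7.7 + 5.7 + 10.7 + 2.6 + 9.2 + 11.9 + 9.8 = 57.6.
Posterior ∝ μe^(−7μ) · μ^7e^(−57.6μ) = μ^8e^(−64.6μ), i.e. Gamma(9, 64.6).
Mode = (a−1)/b = 8/64.6 ≈ 0.1238.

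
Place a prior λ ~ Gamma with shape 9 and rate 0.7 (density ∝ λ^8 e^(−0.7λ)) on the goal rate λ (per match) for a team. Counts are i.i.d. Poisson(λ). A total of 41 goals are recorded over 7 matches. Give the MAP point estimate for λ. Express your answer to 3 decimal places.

λ̂_MAP = 6.364

Σxᵢ = 41, n = 7.
Posterior ∝ λ^8e^(−0.7λ) · λ^41e^(−7λ) = λ^49e^(−7.7λ), i.e. Gamma(shape=50, rate=7.7).
The mode of a Gamma(a, b) with a ≥ 1 (shape–rate) is (a−1)/b = 49/7.7 ≈ 6.364.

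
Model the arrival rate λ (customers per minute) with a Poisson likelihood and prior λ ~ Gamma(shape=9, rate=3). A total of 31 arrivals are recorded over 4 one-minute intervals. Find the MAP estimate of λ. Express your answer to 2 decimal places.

λ̂_MAP = 5.57

Σxᵢ = 31, n = 4.
Posterior ∝ λ^8e^(−3λ) · λ^31e^(−4λ) = λ^39e^(−7λ), i.e. Gamma(shape=40, rate=7).
The mode of a Gamma(a, b) with a ≥ 1 (shape–rate) is (a−1)/b = 39/7 ≈ 5.57.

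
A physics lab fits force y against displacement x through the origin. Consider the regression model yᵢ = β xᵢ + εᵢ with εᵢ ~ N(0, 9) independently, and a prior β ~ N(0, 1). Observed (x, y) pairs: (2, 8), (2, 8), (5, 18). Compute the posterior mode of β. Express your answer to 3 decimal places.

log p(β | y) = −Σ(yᵢ − βxᵢ)²/(2·9) − β²/(2·1) + const.
Setting the derivative to zero: Σxᵢ(yᵢ − βxᵢ)/9 − β/1 = 0, so β = Σxᵢyᵢ / (Σxᵢ² + σ²/τ²).
Σxᵢyᵢ = 2·8 + 2·8 + 5·18 = 122; Σxᵢ² = 33; σ²/τ² = 9.
β̂_MAP = 122 / (33 + 9) = 122/42 ≈ 2.905.

β̂_MAP = 2.905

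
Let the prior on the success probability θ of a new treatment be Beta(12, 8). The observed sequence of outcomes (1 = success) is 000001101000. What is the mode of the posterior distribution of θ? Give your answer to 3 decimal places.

θ̂_MAP = 0.467

Prior: Beta(12, 8).
Data: 3 successes in 12 trials (from the sequence). The binomial likelihood contributes θ^3(1−θ)^9, so the posterior is Beta(12+3, 8+9) = Beta(15, 17).
For Beta(a, b) with a, b > 1 the mode is (a−1)/(a+b−2) = 14/30 ≈ 0.467.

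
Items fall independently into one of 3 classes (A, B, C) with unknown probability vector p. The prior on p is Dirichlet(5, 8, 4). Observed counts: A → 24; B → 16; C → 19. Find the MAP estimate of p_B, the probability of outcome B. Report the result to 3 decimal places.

MAP estimate of p_B = 0.315

The posterior is Dirichlet(αᵢ + nᵢ) = Dirichlet(29, 24, 23).
For a Dirichlet(a₁,…,a_K) with all aᵢ > 1, the mode has j-th component (aⱼ − 1)/(Σaᵢ − K).
Here Σaᵢ = 76 and K = 3, so p_B = (24 − 1)/(76 − 3) = 23/73 ≈ 0.315.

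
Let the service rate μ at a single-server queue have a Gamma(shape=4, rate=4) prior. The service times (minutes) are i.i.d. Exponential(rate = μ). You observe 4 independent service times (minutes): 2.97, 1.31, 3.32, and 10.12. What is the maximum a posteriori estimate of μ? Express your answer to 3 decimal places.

The Exponential(rate=μ) likelihood is ∝ μ^n e^(−μΣtᵢ). Here n = 4 and Σtᵢ = 2.97 + 1.31 + 3.32 + 10.12 = 17.72.
Posterior ∝ μ^3e^(−4μ) · μ^4e^(−17.72μ) = μ^7e^(−21.72μ), i.e. Gamma(8, 21.72).
Mode = (a−1)/b = 7/21.72 ≈ 0.322.

μ̂_MAP = 0.322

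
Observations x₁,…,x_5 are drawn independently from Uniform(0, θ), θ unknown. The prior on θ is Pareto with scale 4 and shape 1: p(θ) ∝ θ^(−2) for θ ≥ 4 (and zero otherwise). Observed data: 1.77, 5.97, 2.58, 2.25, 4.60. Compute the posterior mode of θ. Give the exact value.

The Uniform(0, θ) likelihood is θ^(−n) for θ ≥ max(xᵢ), zero otherwise. Here max(xᵢ) = 5.97.
Posterior ∝ θ^(−2) · θ^(−5) = θ^(−7) on θ ≥ max(4, 5.97) = 5.97.
This density is strictly decreasing in θ, so the posterior mode lies at the lower boundary of the support.

θ̂_MAP = 5.97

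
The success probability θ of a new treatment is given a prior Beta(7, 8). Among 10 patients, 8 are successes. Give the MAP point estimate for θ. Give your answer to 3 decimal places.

Prior: Beta(7, 8).
Data: 8 successes in 10 trials. The binomial likelihood contributes θ^8(1−θ)^2, so the posterior is Beta(7+8, 8+2) = Beta(15, 10).
For Beta(a, b) with a, b > 1 the mode is (a−1)/(a+b−2) = 14/23 ≈ 0.609.

θ̂_MAP = 0.609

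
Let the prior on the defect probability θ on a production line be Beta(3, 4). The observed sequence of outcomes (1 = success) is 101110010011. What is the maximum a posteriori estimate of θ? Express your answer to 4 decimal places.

θ̂_MAP = 0.5294

Prior: Beta(3, 4).
Data: 7 successes in 12 trials (from the sequence). The binomial likelihood contributes θ^7(1−θ)^5, so the posterior is Beta(3+7, 4+5) = Beta(10, 9).
For Beta(a, b) with a, b > 1 the mode is (a−1)/(a+b−2) = 9/17 ≈ 0.5294.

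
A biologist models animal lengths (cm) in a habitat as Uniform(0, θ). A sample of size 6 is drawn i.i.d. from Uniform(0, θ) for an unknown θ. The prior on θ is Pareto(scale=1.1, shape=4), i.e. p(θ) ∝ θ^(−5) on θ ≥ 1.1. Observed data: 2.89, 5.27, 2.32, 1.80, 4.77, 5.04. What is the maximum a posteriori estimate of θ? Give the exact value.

The Uniform(0, θ) likelihood is θ^(−n) for θ ≥ max(xᵢ), zero otherwise. Here max(xᵢ) = 5.27.
Posterior ∝ θ^(−5) · θ^(−6) = θ^(−11) on θ ≥ max(1.1, 5.27) = 5.27.
This density is strictly decreasing in θ, so the posterior mode lies at the lower boundary of the support.

θ̂_MAP = 5.27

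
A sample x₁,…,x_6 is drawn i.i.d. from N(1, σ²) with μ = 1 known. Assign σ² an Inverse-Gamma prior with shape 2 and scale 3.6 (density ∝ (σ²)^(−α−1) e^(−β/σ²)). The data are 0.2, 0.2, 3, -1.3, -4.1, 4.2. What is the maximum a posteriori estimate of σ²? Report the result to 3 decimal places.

σ̂²_MAP = 4.502

Sum of squared deviations about the known mean: SS = (0.2−1)² + (0.2−1)² + (3−1)² + (-1.3−1)² + (-4.1−1)² + (4.2−1)² = 46.82.
The Normal likelihood contributes (σ²)^(−n/2) exp(−SS/(2σ²)), so the posterior is Inverse-Gamma(α + n/2, β + SS/2) = Inverse-Gamma(5, 27.01).
The mode of Inverse-Gamma(a, b) is b/(a+1) = 27.01/6 ≈ 4.502.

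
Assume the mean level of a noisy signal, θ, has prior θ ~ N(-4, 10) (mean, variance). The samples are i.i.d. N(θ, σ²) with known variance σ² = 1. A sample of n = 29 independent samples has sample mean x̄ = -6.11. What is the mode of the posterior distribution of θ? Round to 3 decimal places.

θ̂_MAP = -6.103

n = 29, x̄ = -6.11.
For a Normal prior and Normal likelihood with known variance, the posterior is Normal; its mode equals its mean, the precision-weighted average.
Prior precision 1/σ₀² = 1/10 = 0.1; data precision n/σ² = 29/1 = 29.
θ̂ = (0.1·(-4) + 29·(-6.11)) / (0.1 + 29) = (-177.59)/29.1 = -17759/2910 ≈ -6.103.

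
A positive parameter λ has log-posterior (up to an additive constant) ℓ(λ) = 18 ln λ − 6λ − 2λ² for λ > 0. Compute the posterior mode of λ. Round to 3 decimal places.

λ̂_MAP = 1.500

ℓ'(λ) = 18/λ − 6 − 4λ. Setting this to zero and multiplying by λ: 4λ² + 6λ − 18 = 0.
λ = (−6 + √(6² + 4·4·18)) / (2·4) = (−6 + √324) / 8 = (−6 + 18)/8 = 3/2.
ℓ''(λ) = −18/λ² − 4 < 0, confirming a maximum.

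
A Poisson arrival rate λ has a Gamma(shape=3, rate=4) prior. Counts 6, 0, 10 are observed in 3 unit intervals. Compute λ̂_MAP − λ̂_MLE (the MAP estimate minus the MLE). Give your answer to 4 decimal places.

MAP − MLE = -2.7619

Σxᵢ = 16. Posterior is Gamma(19, 7); MAP = (19−1)/7 = 18/7 ≈ 2.57143.
MLE = x̄ = 16/3 ≈ 5.33333.
Difference = 18/7 − 16/3 = -58/21 ≈ -2.7619.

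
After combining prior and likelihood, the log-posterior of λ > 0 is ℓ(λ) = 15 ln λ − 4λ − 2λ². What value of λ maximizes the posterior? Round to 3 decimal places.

λ̂_MAP = 1.500

ℓ'(λ) = 15/λ − 4 − 4λ. Setting this to zero and multiplying by λ: 4λ² + 4λ − 15 = 0.
λ = (−4 + √(4² + 4·4·15)) / (2·4) = (−4 + √256) / 8 = (−4 + 16)/8 = 3/2.
ℓ''(λ) = −15/λ² − 4 < 0, confirming a maximum.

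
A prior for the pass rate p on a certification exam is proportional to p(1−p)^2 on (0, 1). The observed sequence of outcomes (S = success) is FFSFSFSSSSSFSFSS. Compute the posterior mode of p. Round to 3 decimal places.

p̂_MAP = 0.579

The prior density ∝ p(1−p)^2 is the kernel of Beta(2, 3).
Data: 10 successes in 16 trials (from the sequence). The binomial likelihood contributes p^10(1−p)^6, so the posterior is Beta(2+10, 3+6) = Beta(12, 9).
For Beta(a, b) with a, b > 1 the mode is (a−1)/(a+b−2) = 11/19 ≈ 0.579.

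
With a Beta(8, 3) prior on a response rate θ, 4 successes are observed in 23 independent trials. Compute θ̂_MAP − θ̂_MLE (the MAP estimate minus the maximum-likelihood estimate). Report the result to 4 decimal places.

Posterior is Beta(12, 22); MAP = (12−1)/(34−2) = 11/32 ≈ 0.34375.
MLE ignores the prior: θ̂_MLE = k/n = 4/23 ≈ 0.17391.
Difference = 11/32 − 4/23 = 125/736 ≈ 0.1698.

MAP − MLE = 0.1698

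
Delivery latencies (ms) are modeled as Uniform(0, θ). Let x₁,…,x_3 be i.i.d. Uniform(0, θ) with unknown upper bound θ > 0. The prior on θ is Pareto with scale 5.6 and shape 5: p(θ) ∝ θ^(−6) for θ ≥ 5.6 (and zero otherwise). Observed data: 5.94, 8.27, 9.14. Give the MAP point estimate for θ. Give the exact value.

The Uniform(0, θ) likelihood is θ^(−n) for θ ≥ max(xᵢ), zero otherwise. Here max(xᵢ) = 9.14.
Posterior ∝ θ^(−6) · θ^(−3) = θ^(−9) on θ ≥ max(5.6, 9.14) = 9.14.
This density is strictly decreasing in θ, so the posterior mode lies at the lower boundary of the support.

θ̂_MAP = 9.14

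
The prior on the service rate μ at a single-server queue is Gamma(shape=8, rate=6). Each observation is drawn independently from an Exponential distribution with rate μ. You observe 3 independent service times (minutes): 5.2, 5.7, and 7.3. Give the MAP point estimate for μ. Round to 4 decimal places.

μ̂_MAP = 0.4132

The Exponential(rate=μ) likelihood is ∝ μ^n e^(−μΣtᵢ). Here n = 3 and Σtᵢ = 5.2 + 5.7 + 7.3 = 18.2.
Posterior ∝ μ^7e^(−6μ) · μ^3e^(−18.2μ) = μ^10e^(−24.2μ), i.e. Gamma(11, 24.2).
Mode = (a−1)/b = 10/24.2 ≈ 0.4132.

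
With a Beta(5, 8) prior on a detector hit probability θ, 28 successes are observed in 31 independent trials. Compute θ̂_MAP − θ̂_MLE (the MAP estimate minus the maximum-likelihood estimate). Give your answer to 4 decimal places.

Posterior is Beta(33, 11); MAP = (33−1)/(44−2) = 32/42 ≈ 0.76190.
MLE ignores the prior: θ̂_MLE = k/n = 28/31 ≈ 0.90323.
Difference = 32/42 − 28/31 = -92/651 ≈ -0.1413.

MAP − MLE = -0.1413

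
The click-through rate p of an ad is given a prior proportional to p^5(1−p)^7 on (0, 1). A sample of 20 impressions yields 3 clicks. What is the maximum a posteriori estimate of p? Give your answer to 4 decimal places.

The prior density ∝ p^5(1−p)^7 is the kernel of Beta(6, 8).
Data: 3 successes in 20 trials. The binomial likelihood contributes p^3(1−p)^17, so the posterior is Beta(6+3, 8+17) = Beta(9, 25).
For Beta(a, b) with a, b > 1 the mode is (a−1)/(a+b−2) = 8/32 ≈ 0.2500.

p̂_MAP = 0.2500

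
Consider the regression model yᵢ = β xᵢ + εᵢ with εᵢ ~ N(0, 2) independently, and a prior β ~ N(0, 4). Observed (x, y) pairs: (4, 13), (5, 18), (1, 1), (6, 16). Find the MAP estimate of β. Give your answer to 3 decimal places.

log p(β | y) = −Σ(yᵢ − βxᵢ)²/(2·2) − β²/(2·4) + const.
Setting the derivative to zero: Σxᵢ(yᵢ − βxᵢ)/2 − β/4 = 0, so β = Σxᵢyᵢ / (Σxᵢ² + σ²/τ²).
Σxᵢyᵢ = 4·13 + 5·18 + 1·1 + 6·16 = 239; Σxᵢ² = 78; σ²/τ² = 0.5.
β̂_MAP = 239 / (78 + 0.5) = 239/78.5 ≈ 3.045.

β̂_MAP = 3.045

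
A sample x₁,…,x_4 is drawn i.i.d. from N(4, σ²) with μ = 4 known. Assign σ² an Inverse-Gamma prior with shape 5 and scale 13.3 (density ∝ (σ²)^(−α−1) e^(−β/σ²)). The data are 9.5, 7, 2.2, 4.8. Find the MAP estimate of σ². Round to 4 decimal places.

σ̂²_MAP = 4.3581

Sum of squared deviations about the known mean: SS = (9.5−4)² + (7−4)² + (2.2−4)² + (4.8−4)² = 43.13.
The Normal likelihood contributes (σ²)^(−n/2) exp(−SS/(2σ²)), so the posterior is Inverse-Gamma(α + n/2, β + SS/2) = Inverse-Gamma(7, 34.865).
The mode of Inverse-Gamma(a, b) is b/(a+1) = 34.865/8 ≈ 4.3581.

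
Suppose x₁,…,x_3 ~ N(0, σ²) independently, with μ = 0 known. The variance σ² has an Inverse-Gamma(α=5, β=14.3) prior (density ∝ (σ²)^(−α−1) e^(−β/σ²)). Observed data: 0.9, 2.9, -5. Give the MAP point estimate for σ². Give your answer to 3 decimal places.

Sum of squared deviations about the known mean: SS = (0.9−0)² + (2.9−0)² + (-5−0)² = 34.22.
The Normal likelihood contributes (σ²)^(−n/2) exp(−SS/(2σ²)), so the posterior is Inverse-Gamma(α + n/2, β + SS/2) = Inverse-Gamma(6.5, 31.41).
The mode of Inverse-Gamma(a, b) is b/(a+1) = 31.41/7.5 ≈ 4.188.

σ̂²_MAP = 4.188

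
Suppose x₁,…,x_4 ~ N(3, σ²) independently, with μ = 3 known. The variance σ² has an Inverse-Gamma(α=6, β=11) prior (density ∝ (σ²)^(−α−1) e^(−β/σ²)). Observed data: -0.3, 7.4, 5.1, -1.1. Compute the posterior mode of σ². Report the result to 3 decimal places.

Sum of squared deviations about the known mean: SS = (-0.3−3)² + (7.4−3)² + (5.1−3)² + (-1.1−3)² = 51.47.
The Normal likelihood contributes (σ²)^(−n/2) exp(−SS/(2σ²)), so the posterior is Inverse-Gamma(α + n/2, β + SS/2) = Inverse-Gamma(8, 36.735).
The mode of Inverse-Gamma(a, b) is b/(a+1) = 36.735/9 ≈ 4.082.

σ̂²_MAP = 4.082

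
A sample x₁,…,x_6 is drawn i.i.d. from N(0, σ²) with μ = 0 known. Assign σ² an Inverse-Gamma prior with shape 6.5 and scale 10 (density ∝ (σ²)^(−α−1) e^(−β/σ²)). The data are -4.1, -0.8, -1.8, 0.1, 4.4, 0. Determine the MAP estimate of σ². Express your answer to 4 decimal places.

Sum of squared deviations about the known mean: SS = (-4.1−0)² + (-0.8−0)² + (-1.8−0)² + (0.1−0)² + (4.4−0)² + (0−0)² = 40.06.
The Normal likelihood contributes (σ²)^(−n/2) exp(−SS/(2σ²)), so the posterior is Inverse-Gamma(α + n/2, β + SS/2) = Inverse-Gamma(9.5, 30.03).
The mode of Inverse-Gamma(a, b) is b/(a+1) = 30.03/10.5 ≈ 2.8600.

σ̂²_MAP = 2.8600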